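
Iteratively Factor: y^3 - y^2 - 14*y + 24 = (y + 4)*(y^2 - 5*y + 6) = (y - 2)*(y + 4)*(y - 3)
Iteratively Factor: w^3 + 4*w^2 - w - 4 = (w + 1)*(w^2 + 3*w - 4) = (w - 1)*(w + 1)*(w + 4)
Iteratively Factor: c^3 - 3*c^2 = (c - 3)*(c^2) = c*(c - 3)*(c)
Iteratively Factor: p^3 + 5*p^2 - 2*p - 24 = (p + 4)*(p^2 + p - 6) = (p + 3)*(p + 4)*(p - 2)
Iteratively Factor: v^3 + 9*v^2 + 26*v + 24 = (v + 4)*(v^2 + 5*v + 6) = (v + 3)*(v + 4)*(v + 2)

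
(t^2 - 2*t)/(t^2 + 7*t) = (t - 2)/(t + 7)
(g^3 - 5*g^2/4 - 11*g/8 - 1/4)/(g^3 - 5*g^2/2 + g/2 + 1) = (g + 1/4)/(g - 1)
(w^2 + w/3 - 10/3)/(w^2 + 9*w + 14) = (w - 5/3)/(w + 7)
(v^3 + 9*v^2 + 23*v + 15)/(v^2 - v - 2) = (v^2 + 8*v + 15)/(v - 2)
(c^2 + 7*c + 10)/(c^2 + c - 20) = (c + 2)/(c - 4)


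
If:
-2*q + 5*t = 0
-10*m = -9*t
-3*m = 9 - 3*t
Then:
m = 27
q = 75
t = 30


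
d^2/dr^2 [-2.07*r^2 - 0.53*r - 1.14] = -4.14000000000000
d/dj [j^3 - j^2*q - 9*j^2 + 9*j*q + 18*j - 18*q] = 3*j^2 - 2*j*q - 18*j + 9*q + 18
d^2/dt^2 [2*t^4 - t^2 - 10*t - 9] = 24*t^2 - 2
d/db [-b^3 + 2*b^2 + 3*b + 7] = -3*b^2 + 4*b + 3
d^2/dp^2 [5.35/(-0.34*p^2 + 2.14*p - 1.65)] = (1.23692*p^2 - 7.78532*p - 5.35*(0.68*p - 2.14)*(1.36*p - 4.28) + 6.0027)/(0.34*p^2 - 2.14*p + 1.65)^3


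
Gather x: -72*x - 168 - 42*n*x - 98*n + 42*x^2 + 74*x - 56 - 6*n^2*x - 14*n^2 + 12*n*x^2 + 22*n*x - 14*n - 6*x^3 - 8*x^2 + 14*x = -14*n^2 - 112*n - 6*x^3 + x^2*(12*n + 34) + x*(-6*n^2 - 20*n + 16) - 224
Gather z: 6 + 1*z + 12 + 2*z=3*z + 18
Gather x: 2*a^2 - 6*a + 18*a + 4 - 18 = 2*a^2 + 12*a - 14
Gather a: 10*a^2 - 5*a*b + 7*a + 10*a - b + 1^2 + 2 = 10*a^2 + a*(17 - 5*b) - b + 3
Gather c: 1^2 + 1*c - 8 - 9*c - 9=-8*c - 16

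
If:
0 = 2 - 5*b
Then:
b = 2/5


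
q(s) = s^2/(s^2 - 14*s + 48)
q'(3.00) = 0.72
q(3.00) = 0.60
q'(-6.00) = -0.04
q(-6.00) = 0.21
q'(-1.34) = -0.03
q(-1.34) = 0.03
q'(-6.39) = -0.04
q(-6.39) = 0.23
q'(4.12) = 2.97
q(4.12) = 2.33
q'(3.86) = 2.06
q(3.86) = 1.68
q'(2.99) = 0.71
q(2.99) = 0.59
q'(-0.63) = -0.02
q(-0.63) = 0.01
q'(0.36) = 0.02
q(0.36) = 0.00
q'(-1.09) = -0.03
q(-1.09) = 0.02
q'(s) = s^2*(14 - 2*s)/(s^2 - 14*s + 48)^2 + 2*s/(s^2 - 14*s + 48) = 2*s*(s^2 - s*(s - 7) - 14*s + 48)/(s^2 - 14*s + 48)^2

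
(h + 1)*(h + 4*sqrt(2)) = h^2 + h + 4*sqrt(2)*h + 4*sqrt(2)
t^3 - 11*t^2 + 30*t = t*(t - 6)*(t - 5)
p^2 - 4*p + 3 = (p - 3)*(p - 1)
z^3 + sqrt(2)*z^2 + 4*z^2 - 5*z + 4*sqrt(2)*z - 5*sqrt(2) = (z - 1)*(z + 5)*(z + sqrt(2))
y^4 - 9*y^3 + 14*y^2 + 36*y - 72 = (y - 6)*(y - 3)*(y - 2)*(y + 2)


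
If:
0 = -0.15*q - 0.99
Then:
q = -6.60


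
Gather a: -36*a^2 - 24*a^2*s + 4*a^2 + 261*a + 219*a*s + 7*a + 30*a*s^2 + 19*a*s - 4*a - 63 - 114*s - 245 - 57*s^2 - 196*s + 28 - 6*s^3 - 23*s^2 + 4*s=a^2*(-24*s - 32) + a*(30*s^2 + 238*s + 264) - 6*s^3 - 80*s^2 - 306*s - 280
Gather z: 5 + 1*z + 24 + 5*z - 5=6*z + 24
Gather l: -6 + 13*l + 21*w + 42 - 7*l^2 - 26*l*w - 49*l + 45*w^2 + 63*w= -7*l^2 + l*(-26*w - 36) + 45*w^2 + 84*w + 36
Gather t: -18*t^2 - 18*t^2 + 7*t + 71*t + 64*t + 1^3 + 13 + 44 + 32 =-36*t^2 + 142*t + 90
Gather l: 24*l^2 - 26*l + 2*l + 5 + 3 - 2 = 24*l^2 - 24*l + 6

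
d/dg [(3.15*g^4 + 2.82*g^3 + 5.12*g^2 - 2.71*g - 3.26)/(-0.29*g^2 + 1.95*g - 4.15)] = (-1.827*g^5 + 17.6097*g^4 - 41.292*g^3 - 25.9109*g^2 - 44.3868*g + 17.6035)/(0.0841*g^4 - 1.131*g^3 + 6.2095*g^2 - 16.185*g + 17.2225)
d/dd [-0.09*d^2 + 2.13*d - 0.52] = 2.13 - 0.18*d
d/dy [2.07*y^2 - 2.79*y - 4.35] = 4.14*y - 2.79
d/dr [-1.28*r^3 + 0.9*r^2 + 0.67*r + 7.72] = -3.84*r^2 + 1.8*r + 0.67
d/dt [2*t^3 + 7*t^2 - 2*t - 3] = 6*t^2 + 14*t - 2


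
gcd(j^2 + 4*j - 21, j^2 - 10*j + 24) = 1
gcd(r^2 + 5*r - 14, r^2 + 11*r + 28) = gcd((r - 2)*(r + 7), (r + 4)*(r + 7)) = r + 7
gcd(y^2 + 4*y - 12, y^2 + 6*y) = y + 6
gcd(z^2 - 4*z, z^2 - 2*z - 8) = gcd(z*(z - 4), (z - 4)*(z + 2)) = z - 4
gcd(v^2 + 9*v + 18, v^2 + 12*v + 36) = v + 6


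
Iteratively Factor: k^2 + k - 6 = (k + 3)*(k - 2)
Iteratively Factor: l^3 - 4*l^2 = (l)*(l^2 - 4*l) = l^2*(l - 4)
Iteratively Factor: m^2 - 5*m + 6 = (m - 2)*(m - 3)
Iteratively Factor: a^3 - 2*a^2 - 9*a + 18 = (a - 3)*(a^2 + a - 6) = (a - 3)*(a - 2)*(a + 3)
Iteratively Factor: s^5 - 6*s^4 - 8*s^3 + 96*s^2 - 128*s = (s - 4)*(s^4 - 2*s^3 - 16*s^2 + 32*s) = (s - 4)*(s + 4)*(s^3 - 6*s^2 + 8*s) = (s - 4)*(s - 2)*(s + 4)*(s^2 - 4*s) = (s - 4)^2*(s - 2)*(s + 4)*(s)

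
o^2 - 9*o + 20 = (o - 5)*(o - 4)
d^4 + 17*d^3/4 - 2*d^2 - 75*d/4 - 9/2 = (d - 2)*(d + 1/4)*(d + 3)^2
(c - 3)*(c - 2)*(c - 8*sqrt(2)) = c^3 - 8*sqrt(2)*c^2 - 5*c^2 + 6*c + 40*sqrt(2)*c - 48*sqrt(2)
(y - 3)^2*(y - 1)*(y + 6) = y^4 - y^3 - 27*y^2 + 81*y - 54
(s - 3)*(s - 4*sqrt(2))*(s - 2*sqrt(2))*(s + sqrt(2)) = s^4 - 5*sqrt(2)*s^3 - 3*s^3 + 4*s^2 + 15*sqrt(2)*s^2 - 12*s + 16*sqrt(2)*s - 48*sqrt(2)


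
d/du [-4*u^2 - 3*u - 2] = -8*u - 3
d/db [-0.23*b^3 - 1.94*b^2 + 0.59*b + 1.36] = -0.69*b^2 - 3.88*b + 0.59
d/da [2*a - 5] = 2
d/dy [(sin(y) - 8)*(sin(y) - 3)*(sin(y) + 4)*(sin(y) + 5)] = 2*(2*sin(y)^3 - 3*sin(y)^2 - 55*sin(y) - 2)*cos(y)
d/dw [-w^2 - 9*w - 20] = -2*w - 9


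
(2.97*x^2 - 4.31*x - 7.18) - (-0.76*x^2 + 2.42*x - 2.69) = 3.73*x^2 - 6.73*x - 4.49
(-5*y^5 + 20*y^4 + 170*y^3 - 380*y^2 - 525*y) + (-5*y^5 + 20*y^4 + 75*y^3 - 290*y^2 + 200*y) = -10*y^5 + 40*y^4 + 245*y^3 - 670*y^2 - 325*y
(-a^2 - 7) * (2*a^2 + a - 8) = -2*a^4 - a^3 - 6*a^2 - 7*a + 56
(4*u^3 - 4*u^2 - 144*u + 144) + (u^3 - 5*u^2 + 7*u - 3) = 5*u^3 - 9*u^2 - 137*u + 141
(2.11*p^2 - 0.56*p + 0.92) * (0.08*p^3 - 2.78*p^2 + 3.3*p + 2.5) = 0.1688*p^5 - 5.9106*p^4 + 8.5934*p^3 + 0.8694*p^2 + 1.636*p + 2.3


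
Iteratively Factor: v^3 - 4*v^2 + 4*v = (v)*(v^2 - 4*v + 4) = v*(v - 2)*(v - 2)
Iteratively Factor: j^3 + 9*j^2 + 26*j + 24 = (j + 2)*(j^2 + 7*j + 12) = (j + 2)*(j + 4)*(j + 3)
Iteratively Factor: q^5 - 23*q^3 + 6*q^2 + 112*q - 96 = (q - 4)*(q^4 + 4*q^3 - 7*q^2 - 22*q + 24) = (q - 4)*(q + 4)*(q^3 - 7*q + 6) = (q - 4)*(q - 1)*(q + 4)*(q^2 + q - 6) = (q - 4)*(q - 1)*(q + 3)*(q + 4)*(q - 2)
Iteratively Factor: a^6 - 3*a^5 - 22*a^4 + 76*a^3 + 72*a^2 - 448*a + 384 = (a - 2)*(a^5 - a^4 - 24*a^3 + 28*a^2 + 128*a - 192) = (a - 2)*(a + 4)*(a^4 - 5*a^3 - 4*a^2 + 44*a - 48) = (a - 2)^2*(a + 4)*(a^3 - 3*a^2 - 10*a + 24) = (a - 2)^2*(a + 3)*(a + 4)*(a^2 - 6*a + 8) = (a - 4)*(a - 2)^2*(a + 3)*(a + 4)*(a - 2)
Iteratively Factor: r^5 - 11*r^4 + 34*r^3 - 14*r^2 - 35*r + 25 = (r - 5)*(r^4 - 6*r^3 + 4*r^2 + 6*r - 5) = (r - 5)*(r - 1)*(r^3 - 5*r^2 - r + 5) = (r - 5)^2*(r - 1)*(r^2 - 1) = (r - 5)^2*(r - 1)^2*(r + 1)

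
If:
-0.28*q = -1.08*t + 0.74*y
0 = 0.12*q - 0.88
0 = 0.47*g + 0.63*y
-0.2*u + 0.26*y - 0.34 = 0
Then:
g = -1.34042553191489*y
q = 7.33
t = 0.685185185185185*y + 1.90123456790123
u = 1.3*y - 1.7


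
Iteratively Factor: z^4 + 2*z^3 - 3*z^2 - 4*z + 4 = (z - 1)*(z^3 + 3*z^2 - 4) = (z - 1)^2*(z^2 + 4*z + 4) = (z - 1)^2*(z + 2)*(z + 2)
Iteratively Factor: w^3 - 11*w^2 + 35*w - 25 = (w - 5)*(w^2 - 6*w + 5) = (w - 5)^2*(w - 1)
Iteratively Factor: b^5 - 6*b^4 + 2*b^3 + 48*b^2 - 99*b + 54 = (b - 2)*(b^4 - 4*b^3 - 6*b^2 + 36*b - 27) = (b - 2)*(b - 1)*(b^3 - 3*b^2 - 9*b + 27) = (b - 3)*(b - 2)*(b - 1)*(b^2 - 9) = (b - 3)^2*(b - 2)*(b - 1)*(b + 3)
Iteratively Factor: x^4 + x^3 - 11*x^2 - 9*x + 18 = (x - 1)*(x^3 + 2*x^2 - 9*x - 18) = (x - 3)*(x - 1)*(x^2 + 5*x + 6) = (x - 3)*(x - 1)*(x + 2)*(x + 3)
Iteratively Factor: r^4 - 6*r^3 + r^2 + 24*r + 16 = (r + 1)*(r^3 - 7*r^2 + 8*r + 16) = (r - 4)*(r + 1)*(r^2 - 3*r - 4) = (r - 4)^2*(r + 1)*(r + 1)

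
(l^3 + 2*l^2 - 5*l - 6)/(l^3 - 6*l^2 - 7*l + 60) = (l^2 - l - 2)/(l^2 - 9*l + 20)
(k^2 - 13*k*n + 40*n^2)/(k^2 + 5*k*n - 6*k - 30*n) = (k^2 - 13*k*n + 40*n^2)/(k^2 + 5*k*n - 6*k - 30*n)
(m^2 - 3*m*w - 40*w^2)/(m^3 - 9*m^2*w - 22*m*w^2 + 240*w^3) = 1/(m - 6*w)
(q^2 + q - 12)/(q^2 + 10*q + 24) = (q - 3)/(q + 6)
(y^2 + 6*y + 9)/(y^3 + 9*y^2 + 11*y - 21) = (y + 3)/(y^2 + 6*y - 7)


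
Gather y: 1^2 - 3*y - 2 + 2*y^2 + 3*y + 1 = 2*y^2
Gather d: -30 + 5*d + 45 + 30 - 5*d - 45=0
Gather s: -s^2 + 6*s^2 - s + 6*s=5*s^2 + 5*s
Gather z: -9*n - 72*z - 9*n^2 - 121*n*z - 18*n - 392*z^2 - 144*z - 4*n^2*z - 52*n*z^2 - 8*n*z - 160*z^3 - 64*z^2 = -9*n^2 - 27*n - 160*z^3 + z^2*(-52*n - 456) + z*(-4*n^2 - 129*n - 216)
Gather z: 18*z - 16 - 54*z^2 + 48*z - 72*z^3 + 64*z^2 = -72*z^3 + 10*z^2 + 66*z - 16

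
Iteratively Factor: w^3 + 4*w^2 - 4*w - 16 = (w - 2)*(w^2 + 6*w + 8) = (w - 2)*(w + 2)*(w + 4)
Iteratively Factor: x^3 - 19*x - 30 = (x + 2)*(x^2 - 2*x - 15) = (x - 5)*(x + 2)*(x + 3)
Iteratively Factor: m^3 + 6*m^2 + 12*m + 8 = (m + 2)*(m^2 + 4*m + 4) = (m + 2)^2*(m + 2)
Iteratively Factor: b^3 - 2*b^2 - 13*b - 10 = (b + 2)*(b^2 - 4*b - 5) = (b + 1)*(b + 2)*(b - 5)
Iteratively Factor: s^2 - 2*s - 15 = (s - 5)*(s + 3)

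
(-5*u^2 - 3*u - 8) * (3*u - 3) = -15*u^3 + 6*u^2 - 15*u + 24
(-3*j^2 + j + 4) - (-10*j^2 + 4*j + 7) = 7*j^2 - 3*j - 3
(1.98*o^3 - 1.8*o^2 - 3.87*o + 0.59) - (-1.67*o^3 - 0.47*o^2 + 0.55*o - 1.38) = 3.65*o^3 - 1.33*o^2 - 4.42*o + 1.97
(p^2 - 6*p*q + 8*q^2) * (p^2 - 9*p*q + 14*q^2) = p^4 - 15*p^3*q + 76*p^2*q^2 - 156*p*q^3 + 112*q^4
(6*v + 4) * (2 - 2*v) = -12*v^2 + 4*v + 8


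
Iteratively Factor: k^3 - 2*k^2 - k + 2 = (k + 1)*(k^2 - 3*k + 2) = (k - 1)*(k + 1)*(k - 2)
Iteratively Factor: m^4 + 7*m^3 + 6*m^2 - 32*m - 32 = (m + 1)*(m^3 + 6*m^2 - 32) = (m + 1)*(m + 4)*(m^2 + 2*m - 8) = (m - 2)*(m + 1)*(m + 4)*(m + 4)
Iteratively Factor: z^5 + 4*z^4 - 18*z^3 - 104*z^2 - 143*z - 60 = (z + 4)*(z^4 - 18*z^2 - 32*z - 15) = (z + 1)*(z + 4)*(z^3 - z^2 - 17*z - 15) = (z + 1)*(z + 3)*(z + 4)*(z^2 - 4*z - 5) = (z + 1)^2*(z + 3)*(z + 4)*(z - 5)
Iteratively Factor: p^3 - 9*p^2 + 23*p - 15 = (p - 3)*(p^2 - 6*p + 5) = (p - 5)*(p - 3)*(p - 1)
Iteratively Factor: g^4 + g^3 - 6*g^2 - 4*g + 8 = (g - 1)*(g^3 + 2*g^2 - 4*g - 8) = (g - 2)*(g - 1)*(g^2 + 4*g + 4) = (g - 2)*(g - 1)*(g + 2)*(g + 2)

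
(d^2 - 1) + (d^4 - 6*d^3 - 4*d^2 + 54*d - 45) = d^4 - 6*d^3 - 3*d^2 + 54*d - 46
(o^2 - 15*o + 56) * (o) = o^3 - 15*o^2 + 56*o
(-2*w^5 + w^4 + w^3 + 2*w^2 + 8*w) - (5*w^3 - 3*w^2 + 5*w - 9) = -2*w^5 + w^4 - 4*w^3 + 5*w^2 + 3*w + 9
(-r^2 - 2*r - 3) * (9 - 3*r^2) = 3*r^4 + 6*r^3 - 18*r - 27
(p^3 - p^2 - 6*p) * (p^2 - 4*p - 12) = p^5 - 5*p^4 - 14*p^3 + 36*p^2 + 72*p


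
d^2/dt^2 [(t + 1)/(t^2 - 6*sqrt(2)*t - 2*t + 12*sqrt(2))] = 2*(4*(t + 1)*(-t + 1 + 3*sqrt(2))^2 + (-3*t + 1 + 6*sqrt(2))*(t^2 - 6*sqrt(2)*t - 2*t + 12*sqrt(2)))/(t^2 - 6*sqrt(2)*t - 2*t + 12*sqrt(2))^3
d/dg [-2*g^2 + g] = 1 - 4*g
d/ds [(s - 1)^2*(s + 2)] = 3*s^2 - 3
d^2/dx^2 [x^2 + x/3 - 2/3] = 2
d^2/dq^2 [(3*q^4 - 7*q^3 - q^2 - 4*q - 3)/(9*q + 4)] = 2*(729*q^4 + 297*q^3 - 468*q^2 - 336*q - 115)/(729*q^3 + 972*q^2 + 432*q + 64)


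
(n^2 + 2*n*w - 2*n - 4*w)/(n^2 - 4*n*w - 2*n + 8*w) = (-n - 2*w)/(-n + 4*w)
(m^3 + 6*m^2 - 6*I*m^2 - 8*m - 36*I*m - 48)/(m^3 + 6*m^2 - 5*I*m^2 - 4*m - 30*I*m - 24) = (m - 2*I)/(m - I)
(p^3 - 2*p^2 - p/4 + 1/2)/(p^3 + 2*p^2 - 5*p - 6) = (p^2 - 1/4)/(p^2 + 4*p + 3)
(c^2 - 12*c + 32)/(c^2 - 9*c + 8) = (c - 4)/(c - 1)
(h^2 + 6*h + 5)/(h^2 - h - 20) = (h^2 + 6*h + 5)/(h^2 - h - 20)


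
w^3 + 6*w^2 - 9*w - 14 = (w - 2)*(w + 1)*(w + 7)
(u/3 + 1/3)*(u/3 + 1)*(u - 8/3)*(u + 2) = u^4/9 + 10*u^3/27 - 5*u^2/9 - 70*u/27 - 16/9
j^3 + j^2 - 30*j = j*(j - 5)*(j + 6)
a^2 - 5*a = a*(a - 5)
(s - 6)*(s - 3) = s^2 - 9*s + 18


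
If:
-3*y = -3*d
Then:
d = y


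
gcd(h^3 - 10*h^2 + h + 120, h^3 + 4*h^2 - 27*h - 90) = h^2 - 2*h - 15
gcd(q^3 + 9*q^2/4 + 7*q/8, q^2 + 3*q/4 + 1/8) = q + 1/2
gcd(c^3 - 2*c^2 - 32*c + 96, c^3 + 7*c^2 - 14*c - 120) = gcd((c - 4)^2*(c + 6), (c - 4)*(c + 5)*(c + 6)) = c^2 + 2*c - 24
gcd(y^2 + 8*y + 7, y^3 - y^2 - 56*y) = y + 7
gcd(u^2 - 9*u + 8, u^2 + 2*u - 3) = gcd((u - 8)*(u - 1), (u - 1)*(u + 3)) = u - 1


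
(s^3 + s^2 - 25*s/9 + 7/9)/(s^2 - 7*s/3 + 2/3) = (3*s^2 + 4*s - 7)/(3*(s - 2))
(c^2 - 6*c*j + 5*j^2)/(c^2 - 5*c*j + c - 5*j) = (c - j)/(c + 1)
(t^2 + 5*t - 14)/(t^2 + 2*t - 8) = (t + 7)/(t + 4)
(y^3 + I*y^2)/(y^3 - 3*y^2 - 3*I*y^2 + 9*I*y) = y*(y + I)/(y^2 - 3*y - 3*I*y + 9*I)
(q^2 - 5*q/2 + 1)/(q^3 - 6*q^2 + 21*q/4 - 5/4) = 2*(q - 2)/(2*q^2 - 11*q + 5)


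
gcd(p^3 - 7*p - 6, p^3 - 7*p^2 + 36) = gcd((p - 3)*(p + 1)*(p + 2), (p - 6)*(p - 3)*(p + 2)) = p^2 - p - 6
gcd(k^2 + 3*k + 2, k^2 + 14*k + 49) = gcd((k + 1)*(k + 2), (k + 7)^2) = 1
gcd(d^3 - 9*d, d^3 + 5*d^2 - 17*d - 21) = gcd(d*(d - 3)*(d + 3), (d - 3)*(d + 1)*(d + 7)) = d - 3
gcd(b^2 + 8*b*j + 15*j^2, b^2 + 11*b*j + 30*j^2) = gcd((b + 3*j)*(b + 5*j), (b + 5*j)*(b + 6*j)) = b + 5*j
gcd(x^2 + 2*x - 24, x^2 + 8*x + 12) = x + 6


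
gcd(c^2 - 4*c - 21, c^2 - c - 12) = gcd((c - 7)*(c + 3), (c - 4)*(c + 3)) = c + 3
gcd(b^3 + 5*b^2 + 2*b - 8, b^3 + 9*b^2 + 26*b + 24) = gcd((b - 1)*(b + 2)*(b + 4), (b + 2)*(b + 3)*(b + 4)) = b^2 + 6*b + 8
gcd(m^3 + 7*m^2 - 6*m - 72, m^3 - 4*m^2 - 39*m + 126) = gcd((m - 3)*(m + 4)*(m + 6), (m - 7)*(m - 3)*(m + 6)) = m^2 + 3*m - 18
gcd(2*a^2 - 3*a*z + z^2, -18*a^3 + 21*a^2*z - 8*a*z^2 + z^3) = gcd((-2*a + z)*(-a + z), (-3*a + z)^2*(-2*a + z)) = -2*a + z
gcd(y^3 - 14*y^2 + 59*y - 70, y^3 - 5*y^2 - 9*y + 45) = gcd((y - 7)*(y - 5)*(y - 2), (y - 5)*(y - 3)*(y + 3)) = y - 5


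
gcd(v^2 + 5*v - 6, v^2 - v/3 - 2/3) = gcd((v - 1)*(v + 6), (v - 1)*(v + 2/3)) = v - 1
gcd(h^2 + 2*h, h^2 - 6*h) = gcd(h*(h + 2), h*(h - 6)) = h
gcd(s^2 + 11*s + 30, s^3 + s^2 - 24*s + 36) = s + 6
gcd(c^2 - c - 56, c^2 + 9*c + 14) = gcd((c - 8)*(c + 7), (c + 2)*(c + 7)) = c + 7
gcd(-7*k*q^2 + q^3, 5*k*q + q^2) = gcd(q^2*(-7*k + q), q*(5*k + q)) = q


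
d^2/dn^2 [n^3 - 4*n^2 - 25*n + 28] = 6*n - 8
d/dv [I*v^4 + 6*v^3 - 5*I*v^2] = 2*v*(2*I*v^2 + 9*v - 5*I)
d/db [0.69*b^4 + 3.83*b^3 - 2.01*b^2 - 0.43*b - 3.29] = 2.76*b^3 + 11.49*b^2 - 4.02*b - 0.43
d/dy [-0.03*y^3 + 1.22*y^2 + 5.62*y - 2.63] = -0.09*y^2 + 2.44*y + 5.62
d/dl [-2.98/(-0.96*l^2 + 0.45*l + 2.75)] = (1.341 - 5.7216*l)/(-0.96*l^2 + 0.45*l + 2.75)^2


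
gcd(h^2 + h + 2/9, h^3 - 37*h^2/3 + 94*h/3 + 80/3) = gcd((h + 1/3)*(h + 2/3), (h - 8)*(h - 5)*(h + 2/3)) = h + 2/3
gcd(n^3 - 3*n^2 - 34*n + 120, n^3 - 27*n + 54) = n + 6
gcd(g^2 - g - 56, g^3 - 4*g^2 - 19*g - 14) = 1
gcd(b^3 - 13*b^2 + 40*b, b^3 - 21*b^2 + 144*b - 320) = b^2 - 13*b + 40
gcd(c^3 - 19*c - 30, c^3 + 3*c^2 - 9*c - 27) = c + 3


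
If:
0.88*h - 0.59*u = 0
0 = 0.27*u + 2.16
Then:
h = -5.36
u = -8.00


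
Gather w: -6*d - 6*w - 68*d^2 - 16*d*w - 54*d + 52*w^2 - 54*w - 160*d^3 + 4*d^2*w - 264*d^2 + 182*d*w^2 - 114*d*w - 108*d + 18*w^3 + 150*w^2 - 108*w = -160*d^3 - 332*d^2 - 168*d + 18*w^3 + w^2*(182*d + 202) + w*(4*d^2 - 130*d - 168)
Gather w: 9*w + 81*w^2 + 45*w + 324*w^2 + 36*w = 405*w^2 + 90*w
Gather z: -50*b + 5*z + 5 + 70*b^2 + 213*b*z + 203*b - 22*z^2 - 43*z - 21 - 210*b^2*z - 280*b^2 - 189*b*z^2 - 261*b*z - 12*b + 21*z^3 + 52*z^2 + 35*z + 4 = -210*b^2 + 141*b + 21*z^3 + z^2*(30 - 189*b) + z*(-210*b^2 - 48*b - 3) - 12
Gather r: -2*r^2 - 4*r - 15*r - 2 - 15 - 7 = -2*r^2 - 19*r - 24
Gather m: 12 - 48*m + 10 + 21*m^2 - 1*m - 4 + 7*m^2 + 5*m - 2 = 28*m^2 - 44*m + 16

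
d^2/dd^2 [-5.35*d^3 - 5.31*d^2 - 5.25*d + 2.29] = -32.1*d - 10.62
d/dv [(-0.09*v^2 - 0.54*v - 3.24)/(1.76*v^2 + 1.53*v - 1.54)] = (0.8127*v^2 + 11.682*v + 5.7888)/(3.0976*v^4 + 5.3856*v^3 - 3.0799*v^2 - 4.7124*v + 2.3716)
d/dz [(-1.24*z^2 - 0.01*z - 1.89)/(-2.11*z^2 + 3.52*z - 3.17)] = (-4.3859*z^2 - 0.114199999999999*z + 6.6845)/(4.4521*z^4 - 14.8544*z^3 + 25.7678*z^2 - 22.3168*z + 10.0489)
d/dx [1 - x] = -1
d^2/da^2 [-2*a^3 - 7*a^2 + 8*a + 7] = -12*a - 14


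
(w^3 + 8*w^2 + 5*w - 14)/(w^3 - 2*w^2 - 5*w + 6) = (w + 7)/(w - 3)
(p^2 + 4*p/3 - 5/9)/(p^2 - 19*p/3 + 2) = (p + 5/3)/(p - 6)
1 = 1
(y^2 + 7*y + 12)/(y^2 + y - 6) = (y + 4)/(y - 2)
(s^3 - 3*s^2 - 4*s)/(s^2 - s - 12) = s*(s + 1)/(s + 3)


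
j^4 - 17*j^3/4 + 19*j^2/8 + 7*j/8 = j*(j - 7/2)*(j - 1)*(j + 1/4)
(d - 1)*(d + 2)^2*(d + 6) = d^4 + 9*d^3 + 18*d^2 - 4*d - 24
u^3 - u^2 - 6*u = u*(u - 3)*(u + 2)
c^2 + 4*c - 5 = (c - 1)*(c + 5)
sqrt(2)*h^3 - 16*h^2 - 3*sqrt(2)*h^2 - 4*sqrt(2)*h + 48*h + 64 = (h - 4)*(h - 8*sqrt(2))*(sqrt(2)*h + sqrt(2))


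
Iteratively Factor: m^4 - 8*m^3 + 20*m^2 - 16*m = (m - 2)*(m^3 - 6*m^2 + 8*m) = (m - 4)*(m - 2)*(m^2 - 2*m) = m*(m - 4)*(m - 2)*(m - 2)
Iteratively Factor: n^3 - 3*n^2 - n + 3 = (n + 1)*(n^2 - 4*n + 3) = (n - 1)*(n + 1)*(n - 3)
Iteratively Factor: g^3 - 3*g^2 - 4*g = (g - 4)*(g^2 + g) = g*(g - 4)*(g + 1)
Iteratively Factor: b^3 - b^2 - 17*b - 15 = (b - 5)*(b^2 + 4*b + 3) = (b - 5)*(b + 1)*(b + 3)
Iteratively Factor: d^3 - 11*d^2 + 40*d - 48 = (d - 4)*(d^2 - 7*d + 12) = (d - 4)*(d - 3)*(d - 4)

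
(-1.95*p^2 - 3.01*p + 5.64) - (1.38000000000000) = -1.95*p^2 - 3.01*p + 4.26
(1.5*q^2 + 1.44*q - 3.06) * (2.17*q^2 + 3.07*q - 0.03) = 3.255*q^4 + 7.7298*q^3 - 2.2644*q^2 - 9.4374*q + 0.0918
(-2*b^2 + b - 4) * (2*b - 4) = -4*b^3 + 10*b^2 - 12*b + 16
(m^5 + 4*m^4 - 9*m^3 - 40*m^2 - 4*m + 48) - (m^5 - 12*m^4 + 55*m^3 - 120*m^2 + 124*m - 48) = 16*m^4 - 64*m^3 + 80*m^2 - 128*m + 96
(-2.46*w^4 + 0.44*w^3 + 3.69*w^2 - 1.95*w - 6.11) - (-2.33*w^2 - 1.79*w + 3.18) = -2.46*w^4 + 0.44*w^3 + 6.02*w^2 - 0.16*w - 9.29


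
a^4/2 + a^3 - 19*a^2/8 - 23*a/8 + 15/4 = (a/2 + 1)*(a - 3/2)*(a - 1)*(a + 5/2)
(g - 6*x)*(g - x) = g^2 - 7*g*x + 6*x^2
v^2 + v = v*(v + 1)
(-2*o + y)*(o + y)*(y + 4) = -2*o^2*y - 8*o^2 - o*y^2 - 4*o*y + y^3 + 4*y^2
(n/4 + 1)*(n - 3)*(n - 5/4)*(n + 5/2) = n^4/4 + 9*n^3/16 - 111*n^2/32 - 145*n/32 + 75/8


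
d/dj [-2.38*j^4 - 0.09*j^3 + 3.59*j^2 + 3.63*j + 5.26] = -9.52*j^3 - 0.27*j^2 + 7.18*j + 3.63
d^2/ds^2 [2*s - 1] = 0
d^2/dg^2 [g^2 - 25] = 2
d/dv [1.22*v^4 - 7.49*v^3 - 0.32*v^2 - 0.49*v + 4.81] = 4.88*v^3 - 22.47*v^2 - 0.64*v - 0.49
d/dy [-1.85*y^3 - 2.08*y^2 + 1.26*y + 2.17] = -5.55*y^2 - 4.16*y + 1.26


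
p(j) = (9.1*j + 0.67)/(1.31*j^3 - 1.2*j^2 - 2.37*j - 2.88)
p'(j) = (9.1*j + 0.67)*(-3.93*j^2 + 2.4*j + 2.37)/(1.31*j^3 - 1.2*j^2 - 2.37*j - 2.88)^2 + 9.1/(1.31*j^3 - 1.2*j^2 - 2.37*j - 2.88) = (-23.842*j^3 + 8.2869*j^2 + 1.608*j - 24.6201)/(1.7161*j^6 - 3.144*j^5 - 4.7694*j^4 - 1.8576*j^3 + 12.5289*j^2 + 13.6512*j + 8.2944)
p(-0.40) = 1.35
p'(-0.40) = -4.60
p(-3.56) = 0.46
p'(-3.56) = 0.24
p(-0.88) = 2.80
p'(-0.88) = -0.49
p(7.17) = 0.16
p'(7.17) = -0.05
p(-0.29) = 0.85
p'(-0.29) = -4.40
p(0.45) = -1.17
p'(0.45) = -1.47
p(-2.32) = 1.01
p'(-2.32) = 0.77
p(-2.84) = 0.70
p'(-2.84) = 0.45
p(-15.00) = 0.03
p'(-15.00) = 0.00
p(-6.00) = 0.17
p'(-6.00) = 0.05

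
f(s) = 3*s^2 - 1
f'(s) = 6*s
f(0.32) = -0.69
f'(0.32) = 1.92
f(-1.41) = 4.96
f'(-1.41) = -8.46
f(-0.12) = -0.96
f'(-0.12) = -0.72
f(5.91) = 103.78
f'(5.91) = 35.46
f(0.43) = -0.45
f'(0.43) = 2.58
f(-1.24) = 3.61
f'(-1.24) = -7.44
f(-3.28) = 31.28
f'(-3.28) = -19.68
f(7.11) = 150.66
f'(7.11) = 42.66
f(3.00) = 26.00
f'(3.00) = 18.00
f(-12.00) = 431.00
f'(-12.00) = -72.00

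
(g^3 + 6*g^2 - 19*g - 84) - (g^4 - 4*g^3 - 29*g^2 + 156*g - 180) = -g^4 + 5*g^3 + 35*g^2 - 175*g + 96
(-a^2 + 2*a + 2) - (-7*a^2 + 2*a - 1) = 6*a^2 + 3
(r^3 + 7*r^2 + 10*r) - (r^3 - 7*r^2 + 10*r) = 14*r^2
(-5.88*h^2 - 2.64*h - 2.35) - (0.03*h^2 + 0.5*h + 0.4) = -5.91*h^2 - 3.14*h - 2.75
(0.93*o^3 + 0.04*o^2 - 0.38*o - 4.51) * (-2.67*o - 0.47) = -2.4831*o^4 - 0.5439*o^3 + 0.9958*o^2 + 12.2203*o + 2.1197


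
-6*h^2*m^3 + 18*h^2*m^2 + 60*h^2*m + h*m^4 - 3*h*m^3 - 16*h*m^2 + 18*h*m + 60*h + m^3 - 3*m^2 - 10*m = (-6*h + m)*(m - 5)*(m + 2)*(h*m + 1)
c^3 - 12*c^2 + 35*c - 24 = (c - 8)*(c - 3)*(c - 1)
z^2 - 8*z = z*(z - 8)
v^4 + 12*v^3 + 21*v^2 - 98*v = v*(v - 2)*(v + 7)^2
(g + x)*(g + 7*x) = g^2 + 8*g*x + 7*x^2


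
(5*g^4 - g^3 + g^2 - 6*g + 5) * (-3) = -15*g^4 + 3*g^3 - 3*g^2 + 18*g - 15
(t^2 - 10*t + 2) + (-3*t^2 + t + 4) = -2*t^2 - 9*t + 6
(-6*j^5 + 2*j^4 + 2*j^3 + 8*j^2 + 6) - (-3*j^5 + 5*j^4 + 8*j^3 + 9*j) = -3*j^5 - 3*j^4 - 6*j^3 + 8*j^2 - 9*j + 6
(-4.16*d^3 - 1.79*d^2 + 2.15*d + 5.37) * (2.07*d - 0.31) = -8.6112*d^4 - 2.4157*d^3 + 5.0054*d^2 + 10.4494*d - 1.6647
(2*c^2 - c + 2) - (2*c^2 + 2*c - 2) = 4 - 3*c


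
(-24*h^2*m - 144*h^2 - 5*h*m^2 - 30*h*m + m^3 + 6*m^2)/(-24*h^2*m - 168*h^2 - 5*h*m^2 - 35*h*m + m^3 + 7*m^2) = (m + 6)/(m + 7)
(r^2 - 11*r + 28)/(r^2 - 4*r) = (r - 7)/r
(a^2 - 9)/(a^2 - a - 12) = (a - 3)/(a - 4)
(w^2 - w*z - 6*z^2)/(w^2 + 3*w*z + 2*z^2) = (w - 3*z)/(w + z)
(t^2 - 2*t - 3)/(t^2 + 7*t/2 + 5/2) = 2*(t - 3)/(2*t + 5)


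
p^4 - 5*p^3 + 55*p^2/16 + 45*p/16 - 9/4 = (p - 4)*(p - 1)*(p - 3/4)*(p + 3/4)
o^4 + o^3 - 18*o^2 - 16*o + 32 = (o - 4)*(o - 1)*(o + 2)*(o + 4)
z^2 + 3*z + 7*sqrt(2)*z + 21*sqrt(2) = (z + 3)*(z + 7*sqrt(2))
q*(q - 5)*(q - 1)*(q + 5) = q^4 - q^3 - 25*q^2 + 25*q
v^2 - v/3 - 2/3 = (v - 1)*(v + 2/3)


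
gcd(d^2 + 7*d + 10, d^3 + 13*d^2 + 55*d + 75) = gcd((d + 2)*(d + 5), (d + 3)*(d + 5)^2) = d + 5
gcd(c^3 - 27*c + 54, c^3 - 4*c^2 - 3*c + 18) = c^2 - 6*c + 9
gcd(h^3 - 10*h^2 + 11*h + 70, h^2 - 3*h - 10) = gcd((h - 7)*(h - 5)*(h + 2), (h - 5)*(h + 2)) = h^2 - 3*h - 10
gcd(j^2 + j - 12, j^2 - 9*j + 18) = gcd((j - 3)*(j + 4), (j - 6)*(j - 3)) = j - 3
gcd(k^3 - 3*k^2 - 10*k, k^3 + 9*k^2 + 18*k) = k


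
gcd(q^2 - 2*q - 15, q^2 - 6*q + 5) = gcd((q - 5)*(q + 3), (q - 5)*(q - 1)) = q - 5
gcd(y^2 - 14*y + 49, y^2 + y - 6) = 1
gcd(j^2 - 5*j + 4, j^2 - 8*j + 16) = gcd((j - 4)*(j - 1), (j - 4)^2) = j - 4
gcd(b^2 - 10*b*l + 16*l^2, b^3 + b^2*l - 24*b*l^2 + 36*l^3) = b - 2*l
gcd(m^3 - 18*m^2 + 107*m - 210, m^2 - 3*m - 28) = m - 7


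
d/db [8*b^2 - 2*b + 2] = 16*b - 2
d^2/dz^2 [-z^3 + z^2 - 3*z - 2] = 2 - 6*z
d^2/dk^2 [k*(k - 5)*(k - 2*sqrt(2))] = 6*k - 10 - 4*sqrt(2)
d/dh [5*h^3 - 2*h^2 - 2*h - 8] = 15*h^2 - 4*h - 2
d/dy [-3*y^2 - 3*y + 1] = -6*y - 3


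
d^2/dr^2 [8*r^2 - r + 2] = 16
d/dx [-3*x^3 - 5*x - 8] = -9*x^2 - 5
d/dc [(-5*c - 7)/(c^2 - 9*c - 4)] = (5*c^2 + 14*c - 43)/(c^4 - 18*c^3 + 73*c^2 + 72*c + 16)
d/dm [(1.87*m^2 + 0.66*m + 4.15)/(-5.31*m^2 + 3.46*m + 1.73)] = (9.9748*m^2 + 50.5432*m - 13.2172)/(28.1961*m^4 - 36.7452*m^3 - 6.401*m^2 + 11.9716*m + 2.9929)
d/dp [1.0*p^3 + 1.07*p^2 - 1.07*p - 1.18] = 3.0*p^2 + 2.14*p - 1.07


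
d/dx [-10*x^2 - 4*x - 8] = -20*x - 4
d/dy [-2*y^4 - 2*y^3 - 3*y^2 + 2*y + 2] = -8*y^3 - 6*y^2 - 6*y + 2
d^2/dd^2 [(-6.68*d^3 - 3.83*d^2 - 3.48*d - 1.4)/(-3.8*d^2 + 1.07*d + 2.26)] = (1.13686837721616e-13*d^5 - 5.6843418860808e-14*d^4 + 261.679504*d^3 + 415.569696*d^2 + 349.875648*d + 49.545664)/(54.872*d^6 - 46.3524*d^5 - 84.85134*d^4 + 53.909917*d^3 + 50.464218*d^2 - 16.395396*d - 11.543176)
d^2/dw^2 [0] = 0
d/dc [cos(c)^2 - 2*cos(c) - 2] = 2*(1 - cos(c))*sin(c)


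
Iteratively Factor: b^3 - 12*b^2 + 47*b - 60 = (b - 5)*(b^2 - 7*b + 12) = (b - 5)*(b - 3)*(b - 4)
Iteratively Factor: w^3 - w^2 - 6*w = (w)*(w^2 - w - 6) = w*(w + 2)*(w - 3)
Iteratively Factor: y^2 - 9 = (y + 3)*(y - 3)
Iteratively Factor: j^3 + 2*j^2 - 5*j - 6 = (j + 3)*(j^2 - j - 2) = (j + 1)*(j + 3)*(j - 2)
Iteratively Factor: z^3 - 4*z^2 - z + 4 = (z - 4)*(z^2 - 1) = (z - 4)*(z - 1)*(z + 1)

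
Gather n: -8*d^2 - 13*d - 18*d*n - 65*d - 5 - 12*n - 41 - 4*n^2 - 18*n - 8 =-8*d^2 - 78*d - 4*n^2 + n*(-18*d - 30) - 54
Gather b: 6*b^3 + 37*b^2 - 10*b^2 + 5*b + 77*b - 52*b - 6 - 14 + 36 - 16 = 6*b^3 + 27*b^2 + 30*b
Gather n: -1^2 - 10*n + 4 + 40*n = 30*n + 3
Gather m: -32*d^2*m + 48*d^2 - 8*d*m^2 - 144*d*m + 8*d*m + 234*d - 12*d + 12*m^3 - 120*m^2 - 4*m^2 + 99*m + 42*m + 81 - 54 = 48*d^2 + 222*d + 12*m^3 + m^2*(-8*d - 124) + m*(-32*d^2 - 136*d + 141) + 27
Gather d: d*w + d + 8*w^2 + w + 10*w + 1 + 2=d*(w + 1) + 8*w^2 + 11*w + 3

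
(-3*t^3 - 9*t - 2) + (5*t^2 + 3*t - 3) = -3*t^3 + 5*t^2 - 6*t - 5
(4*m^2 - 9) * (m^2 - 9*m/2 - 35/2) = 4*m^4 - 18*m^3 - 79*m^2 + 81*m/2 + 315/2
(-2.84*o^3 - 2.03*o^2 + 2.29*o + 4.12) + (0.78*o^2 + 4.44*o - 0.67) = -2.84*o^3 - 1.25*o^2 + 6.73*o + 3.45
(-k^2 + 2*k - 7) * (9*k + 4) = -9*k^3 + 14*k^2 - 55*k - 28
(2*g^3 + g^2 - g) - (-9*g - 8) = 2*g^3 + g^2 + 8*g + 8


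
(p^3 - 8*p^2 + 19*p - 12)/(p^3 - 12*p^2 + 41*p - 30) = (p^2 - 7*p + 12)/(p^2 - 11*p + 30)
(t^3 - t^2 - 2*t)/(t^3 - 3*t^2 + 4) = t/(t - 2)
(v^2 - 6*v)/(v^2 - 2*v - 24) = v/(v + 4)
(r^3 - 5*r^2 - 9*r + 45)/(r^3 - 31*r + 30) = (r^2 - 9)/(r^2 + 5*r - 6)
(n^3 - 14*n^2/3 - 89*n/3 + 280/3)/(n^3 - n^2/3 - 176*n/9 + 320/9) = 3*(n - 7)/(3*n - 8)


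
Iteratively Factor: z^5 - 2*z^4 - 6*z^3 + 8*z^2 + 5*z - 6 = (z + 2)*(z^4 - 4*z^3 + 2*z^2 + 4*z - 3) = (z - 3)*(z + 2)*(z^3 - z^2 - z + 1) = (z - 3)*(z - 1)*(z + 2)*(z^2 - 1) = (z - 3)*(z - 1)*(z + 1)*(z + 2)*(z - 1)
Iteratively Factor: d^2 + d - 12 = (d - 3)*(d + 4)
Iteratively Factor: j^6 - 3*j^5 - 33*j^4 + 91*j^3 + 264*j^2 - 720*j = (j + 4)*(j^5 - 7*j^4 - 5*j^3 + 111*j^2 - 180*j) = j*(j + 4)*(j^4 - 7*j^3 - 5*j^2 + 111*j - 180) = j*(j + 4)^2*(j^3 - 11*j^2 + 39*j - 45) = j*(j - 3)*(j + 4)^2*(j^2 - 8*j + 15) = j*(j - 5)*(j - 3)*(j + 4)^2*(j - 3)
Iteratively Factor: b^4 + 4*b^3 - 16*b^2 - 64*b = (b + 4)*(b^3 - 16*b) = b*(b + 4)*(b^2 - 16) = b*(b + 4)^2*(b - 4)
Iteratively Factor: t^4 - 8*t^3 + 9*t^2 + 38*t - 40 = (t + 2)*(t^3 - 10*t^2 + 29*t - 20) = (t - 4)*(t + 2)*(t^2 - 6*t + 5) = (t - 5)*(t - 4)*(t + 2)*(t - 1)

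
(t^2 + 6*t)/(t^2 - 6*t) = (t + 6)/(t - 6)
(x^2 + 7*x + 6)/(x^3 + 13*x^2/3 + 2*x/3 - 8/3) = 3*(x + 6)/(3*x^2 + 10*x - 8)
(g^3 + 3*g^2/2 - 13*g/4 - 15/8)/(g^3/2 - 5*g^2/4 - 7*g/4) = (-8*g^3 - 12*g^2 + 26*g + 15)/(2*g*(-2*g^2 + 5*g + 7))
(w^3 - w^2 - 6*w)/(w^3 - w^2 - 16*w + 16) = w*(w^2 - w - 6)/(w^3 - w^2 - 16*w + 16)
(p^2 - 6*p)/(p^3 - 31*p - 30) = p/(p^2 + 6*p + 5)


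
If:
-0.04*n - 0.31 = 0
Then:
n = -7.75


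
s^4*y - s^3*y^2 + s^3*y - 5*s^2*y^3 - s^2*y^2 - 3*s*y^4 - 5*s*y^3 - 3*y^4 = (s - 3*y)*(s + y)^2*(s*y + y)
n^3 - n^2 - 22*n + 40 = (n - 4)*(n - 2)*(n + 5)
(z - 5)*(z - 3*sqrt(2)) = z^2 - 5*z - 3*sqrt(2)*z + 15*sqrt(2)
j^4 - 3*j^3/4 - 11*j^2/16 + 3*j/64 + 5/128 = (j - 5/4)*(j - 1/4)*(j + 1/4)*(j + 1/2)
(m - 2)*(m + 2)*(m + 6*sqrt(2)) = m^3 + 6*sqrt(2)*m^2 - 4*m - 24*sqrt(2)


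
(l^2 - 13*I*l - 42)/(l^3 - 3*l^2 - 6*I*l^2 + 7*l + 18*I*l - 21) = (l - 6*I)/(l^2 + l*(-3 + I) - 3*I)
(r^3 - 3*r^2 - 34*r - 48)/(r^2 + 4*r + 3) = (r^2 - 6*r - 16)/(r + 1)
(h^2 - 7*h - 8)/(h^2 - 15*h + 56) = (h + 1)/(h - 7)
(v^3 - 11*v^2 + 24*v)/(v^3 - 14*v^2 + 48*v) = (v - 3)/(v - 6)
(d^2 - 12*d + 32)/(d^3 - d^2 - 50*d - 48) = (d - 4)/(d^2 + 7*d + 6)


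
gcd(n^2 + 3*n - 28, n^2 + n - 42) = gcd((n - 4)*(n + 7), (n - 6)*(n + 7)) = n + 7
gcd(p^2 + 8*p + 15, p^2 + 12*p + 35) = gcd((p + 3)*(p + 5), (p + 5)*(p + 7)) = p + 5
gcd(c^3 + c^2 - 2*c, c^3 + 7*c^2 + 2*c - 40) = 1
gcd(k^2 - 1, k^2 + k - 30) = 1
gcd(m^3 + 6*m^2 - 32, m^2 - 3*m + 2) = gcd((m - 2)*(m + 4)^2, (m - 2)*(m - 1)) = m - 2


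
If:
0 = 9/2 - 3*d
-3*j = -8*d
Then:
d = 3/2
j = 4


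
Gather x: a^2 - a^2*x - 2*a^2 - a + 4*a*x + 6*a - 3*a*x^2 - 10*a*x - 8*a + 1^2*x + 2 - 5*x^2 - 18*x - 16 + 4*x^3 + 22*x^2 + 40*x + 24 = -a^2 - 3*a + 4*x^3 + x^2*(17 - 3*a) + x*(-a^2 - 6*a + 23) + 10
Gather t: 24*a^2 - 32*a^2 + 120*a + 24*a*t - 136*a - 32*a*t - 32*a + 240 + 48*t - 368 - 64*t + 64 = -8*a^2 - 48*a + t*(-8*a - 16) - 64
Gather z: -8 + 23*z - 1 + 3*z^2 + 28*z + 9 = 3*z^2 + 51*z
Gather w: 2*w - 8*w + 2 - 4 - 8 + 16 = 6 - 6*w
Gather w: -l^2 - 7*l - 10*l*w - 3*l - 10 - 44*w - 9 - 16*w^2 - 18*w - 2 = -l^2 - 10*l - 16*w^2 + w*(-10*l - 62) - 21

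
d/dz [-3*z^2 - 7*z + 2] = -6*z - 7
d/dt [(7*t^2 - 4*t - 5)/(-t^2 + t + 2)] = 3*(t^2 + 6*t - 1)/(t^4 - 2*t^3 - 3*t^2 + 4*t + 4)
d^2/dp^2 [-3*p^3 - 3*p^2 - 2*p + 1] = -18*p - 6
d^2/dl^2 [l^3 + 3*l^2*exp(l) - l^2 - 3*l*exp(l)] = 3*l^2*exp(l) + 9*l*exp(l) + 6*l - 2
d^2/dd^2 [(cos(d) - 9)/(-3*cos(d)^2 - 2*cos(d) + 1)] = (81*(1 - cos(2*d))^2*cos(d)/4 - 165*(1 - cos(2*d))^2/2 + 163*cos(d) - 158*cos(2*d) - 45*cos(3*d)/2 - 9*cos(5*d)/2 + 294)/((cos(d) + 1)^3*(3*cos(d) - 1)^3)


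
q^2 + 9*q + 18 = (q + 3)*(q + 6)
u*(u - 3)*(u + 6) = u^3 + 3*u^2 - 18*u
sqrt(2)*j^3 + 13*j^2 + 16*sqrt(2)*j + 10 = (j + sqrt(2))*(j + 5*sqrt(2))*(sqrt(2)*j + 1)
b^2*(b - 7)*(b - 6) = b^4 - 13*b^3 + 42*b^2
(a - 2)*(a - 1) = a^2 - 3*a + 2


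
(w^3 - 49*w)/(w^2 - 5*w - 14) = w*(w + 7)/(w + 2)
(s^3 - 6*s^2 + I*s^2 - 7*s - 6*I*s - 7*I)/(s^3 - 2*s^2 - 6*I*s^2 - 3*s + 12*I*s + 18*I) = (s^2 + s*(-7 + I) - 7*I)/(s^2 + s*(-3 - 6*I) + 18*I)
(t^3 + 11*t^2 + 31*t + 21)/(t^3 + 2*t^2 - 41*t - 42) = (t + 3)/(t - 6)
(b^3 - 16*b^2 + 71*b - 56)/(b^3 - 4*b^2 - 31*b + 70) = (b^2 - 9*b + 8)/(b^2 + 3*b - 10)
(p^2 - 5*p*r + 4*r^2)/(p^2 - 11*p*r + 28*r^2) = (p - r)/(p - 7*r)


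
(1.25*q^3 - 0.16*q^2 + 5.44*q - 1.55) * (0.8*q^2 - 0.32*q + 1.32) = 1.0*q^5 - 0.528*q^4 + 6.0532*q^3 - 3.192*q^2 + 7.6768*q - 2.046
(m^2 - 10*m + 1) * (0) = 0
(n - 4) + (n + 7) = 2*n + 3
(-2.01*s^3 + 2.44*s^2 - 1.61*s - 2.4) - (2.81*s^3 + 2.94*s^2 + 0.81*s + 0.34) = -4.82*s^3 - 0.5*s^2 - 2.42*s - 2.74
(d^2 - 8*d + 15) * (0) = 0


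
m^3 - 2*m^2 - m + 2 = (m - 2)*(m - 1)*(m + 1)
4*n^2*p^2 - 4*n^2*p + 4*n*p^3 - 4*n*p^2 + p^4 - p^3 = p*(2*n + p)^2*(p - 1)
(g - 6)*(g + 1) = g^2 - 5*g - 6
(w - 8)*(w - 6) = w^2 - 14*w + 48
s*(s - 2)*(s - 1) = s^3 - 3*s^2 + 2*s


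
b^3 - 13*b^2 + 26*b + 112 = (b - 8)*(b - 7)*(b + 2)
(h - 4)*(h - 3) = h^2 - 7*h + 12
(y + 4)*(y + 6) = y^2 + 10*y + 24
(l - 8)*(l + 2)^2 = l^3 - 4*l^2 - 28*l - 32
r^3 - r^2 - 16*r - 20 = (r - 5)*(r + 2)^2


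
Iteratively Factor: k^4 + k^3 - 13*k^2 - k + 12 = (k + 4)*(k^3 - 3*k^2 - k + 3) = (k - 3)*(k + 4)*(k^2 - 1) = (k - 3)*(k + 1)*(k + 4)*(k - 1)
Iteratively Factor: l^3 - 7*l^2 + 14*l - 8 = (l - 1)*(l^2 - 6*l + 8) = (l - 2)*(l - 1)*(l - 4)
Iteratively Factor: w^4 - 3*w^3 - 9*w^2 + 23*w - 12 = (w - 4)*(w^3 + w^2 - 5*w + 3) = (w - 4)*(w + 3)*(w^2 - 2*w + 1) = (w - 4)*(w - 1)*(w + 3)*(w - 1)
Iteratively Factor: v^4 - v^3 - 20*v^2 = (v)*(v^3 - v^2 - 20*v) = v^2*(v^2 - v - 20) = v^2*(v - 5)*(v + 4)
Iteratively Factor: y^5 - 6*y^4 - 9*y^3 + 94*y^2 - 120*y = (y - 3)*(y^4 - 3*y^3 - 18*y^2 + 40*y) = (y - 3)*(y - 2)*(y^3 - y^2 - 20*y) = y*(y - 3)*(y - 2)*(y^2 - y - 20) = y*(y - 3)*(y - 2)*(y + 4)*(y - 5)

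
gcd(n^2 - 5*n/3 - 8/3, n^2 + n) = n + 1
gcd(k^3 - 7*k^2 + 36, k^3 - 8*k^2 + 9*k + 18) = k^2 - 9*k + 18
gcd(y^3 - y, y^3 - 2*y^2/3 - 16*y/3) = y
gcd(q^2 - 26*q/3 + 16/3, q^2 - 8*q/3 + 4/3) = q - 2/3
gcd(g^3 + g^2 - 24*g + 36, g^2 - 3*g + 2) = g - 2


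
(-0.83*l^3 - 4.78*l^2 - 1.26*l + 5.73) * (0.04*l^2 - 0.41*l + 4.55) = -0.0332*l^5 + 0.1491*l^4 - 1.8671*l^3 - 21.0032*l^2 - 8.0823*l + 26.0715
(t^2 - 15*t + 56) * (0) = 0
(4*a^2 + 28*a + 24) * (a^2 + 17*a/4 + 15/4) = 4*a^4 + 45*a^3 + 158*a^2 + 207*a + 90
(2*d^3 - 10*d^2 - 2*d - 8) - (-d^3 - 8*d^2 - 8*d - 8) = 3*d^3 - 2*d^2 + 6*d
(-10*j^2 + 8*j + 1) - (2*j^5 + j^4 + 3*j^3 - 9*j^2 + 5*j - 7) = -2*j^5 - j^4 - 3*j^3 - j^2 + 3*j + 8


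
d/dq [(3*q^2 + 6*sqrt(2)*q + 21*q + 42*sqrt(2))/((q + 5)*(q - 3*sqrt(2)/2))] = 3*(-7*sqrt(2)*q^2 - 4*q^2 - 86*sqrt(2)*q - 245*sqrt(2) + 24)/(2*q^4 - 6*sqrt(2)*q^3 + 20*q^3 - 60*sqrt(2)*q^2 + 59*q^2 - 150*sqrt(2)*q + 90*q + 225)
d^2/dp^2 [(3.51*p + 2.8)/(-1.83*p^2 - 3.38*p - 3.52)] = (-(3.51*p + 2.8)*(3.66*p + 3.38)*(7.32*p + 6.76) + (38.5398*p + 33.9756)*(1.83*p^2 + 3.38*p + 3.52))/(1.83*p^2 + 3.38*p + 3.52)^3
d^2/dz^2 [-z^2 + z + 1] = -2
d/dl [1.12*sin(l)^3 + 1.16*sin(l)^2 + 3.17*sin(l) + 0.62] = (3.36*sin(l)^2 + 2.32*sin(l) + 3.17)*cos(l)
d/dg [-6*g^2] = -12*g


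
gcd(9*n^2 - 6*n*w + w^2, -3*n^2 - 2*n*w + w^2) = -3*n + w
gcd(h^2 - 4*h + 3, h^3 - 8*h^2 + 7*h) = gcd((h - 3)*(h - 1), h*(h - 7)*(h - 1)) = h - 1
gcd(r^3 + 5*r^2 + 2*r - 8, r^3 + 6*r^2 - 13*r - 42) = r + 2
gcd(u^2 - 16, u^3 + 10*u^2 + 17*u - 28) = u + 4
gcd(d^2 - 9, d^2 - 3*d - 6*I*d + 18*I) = d - 3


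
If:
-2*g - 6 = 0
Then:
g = -3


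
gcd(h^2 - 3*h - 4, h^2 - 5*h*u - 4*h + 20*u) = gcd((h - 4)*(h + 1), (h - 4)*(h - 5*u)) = h - 4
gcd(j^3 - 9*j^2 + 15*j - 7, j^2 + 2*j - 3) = j - 1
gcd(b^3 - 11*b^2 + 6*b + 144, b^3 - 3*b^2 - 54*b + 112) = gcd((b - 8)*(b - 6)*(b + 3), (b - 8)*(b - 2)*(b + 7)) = b - 8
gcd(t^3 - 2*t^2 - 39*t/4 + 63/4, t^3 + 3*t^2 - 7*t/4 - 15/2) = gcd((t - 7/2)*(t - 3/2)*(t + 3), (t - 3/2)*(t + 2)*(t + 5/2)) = t - 3/2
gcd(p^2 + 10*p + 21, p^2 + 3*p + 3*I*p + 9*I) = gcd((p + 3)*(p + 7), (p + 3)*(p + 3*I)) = p + 3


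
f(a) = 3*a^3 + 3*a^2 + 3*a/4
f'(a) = 9*a^2 + 6*a + 3/4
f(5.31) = 537.73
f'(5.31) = 286.37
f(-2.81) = -44.98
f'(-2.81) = 54.95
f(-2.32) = -23.05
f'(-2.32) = 35.27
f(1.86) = 31.08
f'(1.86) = 43.05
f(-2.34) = -23.77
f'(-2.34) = 35.99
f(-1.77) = -8.56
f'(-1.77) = 18.33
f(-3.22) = -71.47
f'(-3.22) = 74.75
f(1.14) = 9.20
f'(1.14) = 19.29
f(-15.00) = -9461.25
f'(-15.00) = 1935.75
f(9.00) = 2436.75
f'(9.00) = 783.75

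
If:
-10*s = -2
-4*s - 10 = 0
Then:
No Solution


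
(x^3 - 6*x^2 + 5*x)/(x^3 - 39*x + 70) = x*(x - 1)/(x^2 + 5*x - 14)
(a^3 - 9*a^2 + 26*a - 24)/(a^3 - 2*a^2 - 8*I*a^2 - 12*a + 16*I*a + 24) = (a^2 - 7*a + 12)/(a^2 - 8*I*a - 12)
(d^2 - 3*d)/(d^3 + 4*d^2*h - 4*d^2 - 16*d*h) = (d - 3)/(d^2 + 4*d*h - 4*d - 16*h)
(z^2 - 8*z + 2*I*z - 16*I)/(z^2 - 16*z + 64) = (z + 2*I)/(z - 8)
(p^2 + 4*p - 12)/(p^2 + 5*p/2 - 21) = 2*(p - 2)/(2*p - 7)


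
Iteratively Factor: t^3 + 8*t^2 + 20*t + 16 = (t + 4)*(t^2 + 4*t + 4) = (t + 2)*(t + 4)*(t + 2)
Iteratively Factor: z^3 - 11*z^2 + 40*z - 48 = (z - 3)*(z^2 - 8*z + 16) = (z - 4)*(z - 3)*(z - 4)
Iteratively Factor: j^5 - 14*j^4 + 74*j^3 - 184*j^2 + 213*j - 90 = (j - 5)*(j^4 - 9*j^3 + 29*j^2 - 39*j + 18) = (j - 5)*(j - 3)*(j^3 - 6*j^2 + 11*j - 6) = (j - 5)*(j - 3)^2*(j^2 - 3*j + 2) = (j - 5)*(j - 3)^2*(j - 1)*(j - 2)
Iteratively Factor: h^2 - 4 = (h + 2)*(h - 2)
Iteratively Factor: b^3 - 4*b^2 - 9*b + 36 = (b - 3)*(b^2 - b - 12) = (b - 3)*(b + 3)*(b - 4)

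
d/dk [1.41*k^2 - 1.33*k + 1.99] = 2.82*k - 1.33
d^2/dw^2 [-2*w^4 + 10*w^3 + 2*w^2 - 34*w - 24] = -24*w^2 + 60*w + 4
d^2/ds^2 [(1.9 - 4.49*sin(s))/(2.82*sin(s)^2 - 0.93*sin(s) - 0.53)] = (-35.706276*sin(s)^5 + 48.662766*sin(s)^4 + 16.199208*sin(s)^3 - 75.441969*sin(s)^2 + 67.964413*sin(s) - 13.392342)/(-2.82*sin(s)^2 + 0.93*sin(s) + 0.53)^3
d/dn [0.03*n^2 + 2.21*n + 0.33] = 0.06*n + 2.21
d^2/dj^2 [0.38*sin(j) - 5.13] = -0.38*sin(j)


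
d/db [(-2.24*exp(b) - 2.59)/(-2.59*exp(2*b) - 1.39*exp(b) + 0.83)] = (-(2.24*exp(b) + 2.59)*(5.18*exp(b) + 1.39) + 5.8016*exp(2*b) + 3.1136*exp(b) - 1.8592)*exp(b)/(2.59*exp(2*b) + 1.39*exp(b) - 0.83)^2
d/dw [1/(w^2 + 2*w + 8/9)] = 162*(-w - 1)/(9*w^2 + 18*w + 8)^2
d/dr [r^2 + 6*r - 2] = 2*r + 6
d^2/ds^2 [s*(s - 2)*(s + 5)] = 6*s + 6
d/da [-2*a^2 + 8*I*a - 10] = -4*a + 8*I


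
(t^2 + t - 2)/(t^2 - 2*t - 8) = (t - 1)/(t - 4)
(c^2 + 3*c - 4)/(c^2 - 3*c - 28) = (c - 1)/(c - 7)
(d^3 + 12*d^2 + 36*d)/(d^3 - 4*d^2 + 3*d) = (d^2 + 12*d + 36)/(d^2 - 4*d + 3)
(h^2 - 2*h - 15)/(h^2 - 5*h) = (h + 3)/h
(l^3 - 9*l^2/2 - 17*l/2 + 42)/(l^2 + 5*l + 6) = (l^2 - 15*l/2 + 14)/(l + 2)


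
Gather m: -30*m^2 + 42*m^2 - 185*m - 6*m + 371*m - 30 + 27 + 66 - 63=12*m^2 + 180*m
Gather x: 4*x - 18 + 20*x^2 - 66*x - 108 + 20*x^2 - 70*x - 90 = 40*x^2 - 132*x - 216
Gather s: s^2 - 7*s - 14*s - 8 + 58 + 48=s^2 - 21*s + 98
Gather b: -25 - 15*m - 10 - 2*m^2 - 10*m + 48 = -2*m^2 - 25*m + 13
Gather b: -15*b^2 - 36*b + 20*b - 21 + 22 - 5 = -15*b^2 - 16*b - 4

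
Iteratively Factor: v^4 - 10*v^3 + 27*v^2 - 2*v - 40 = (v - 5)*(v^3 - 5*v^2 + 2*v + 8) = (v - 5)*(v + 1)*(v^2 - 6*v + 8) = (v - 5)*(v - 4)*(v + 1)*(v - 2)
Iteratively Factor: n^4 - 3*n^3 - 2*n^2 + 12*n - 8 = (n - 2)*(n^3 - n^2 - 4*n + 4) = (n - 2)^2*(n^2 + n - 2) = (n - 2)^2*(n - 1)*(n + 2)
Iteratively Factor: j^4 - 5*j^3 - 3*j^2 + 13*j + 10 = (j + 1)*(j^3 - 6*j^2 + 3*j + 10) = (j - 2)*(j + 1)*(j^2 - 4*j - 5) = (j - 2)*(j + 1)^2*(j - 5)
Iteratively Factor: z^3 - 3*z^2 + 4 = (z + 1)*(z^2 - 4*z + 4) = (z - 2)*(z + 1)*(z - 2)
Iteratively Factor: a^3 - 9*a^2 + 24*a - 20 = (a - 2)*(a^2 - 7*a + 10) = (a - 5)*(a - 2)*(a - 2)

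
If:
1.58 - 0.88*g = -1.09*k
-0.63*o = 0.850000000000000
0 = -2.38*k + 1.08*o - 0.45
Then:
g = 0.80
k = -0.80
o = -1.35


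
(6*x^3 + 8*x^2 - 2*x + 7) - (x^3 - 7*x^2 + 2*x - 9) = 5*x^3 + 15*x^2 - 4*x + 16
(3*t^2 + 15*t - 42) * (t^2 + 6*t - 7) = 3*t^4 + 33*t^3 + 27*t^2 - 357*t + 294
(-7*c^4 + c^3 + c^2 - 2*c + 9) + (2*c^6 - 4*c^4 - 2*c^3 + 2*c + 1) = 2*c^6 - 11*c^4 - c^3 + c^2 + 10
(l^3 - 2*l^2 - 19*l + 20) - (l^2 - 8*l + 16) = l^3 - 3*l^2 - 11*l + 4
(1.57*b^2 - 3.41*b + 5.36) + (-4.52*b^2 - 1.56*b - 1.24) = -2.95*b^2 - 4.97*b + 4.12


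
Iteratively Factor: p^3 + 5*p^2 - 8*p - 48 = (p + 4)*(p^2 + p - 12) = (p + 4)^2*(p - 3)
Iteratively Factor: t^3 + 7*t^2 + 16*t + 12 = (t + 3)*(t^2 + 4*t + 4) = (t + 2)*(t + 3)*(t + 2)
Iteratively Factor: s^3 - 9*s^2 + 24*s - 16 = (s - 1)*(s^2 - 8*s + 16) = (s - 4)*(s - 1)*(s - 4)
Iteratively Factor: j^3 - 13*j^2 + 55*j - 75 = (j - 5)*(j^2 - 8*j + 15) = (j - 5)^2*(j - 3)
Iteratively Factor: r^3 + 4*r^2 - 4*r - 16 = (r - 2)*(r^2 + 6*r + 8) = (r - 2)*(r + 4)*(r + 2)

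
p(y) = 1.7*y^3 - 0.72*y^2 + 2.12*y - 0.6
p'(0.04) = 2.07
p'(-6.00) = 194.36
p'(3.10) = 46.67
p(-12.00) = -3067.32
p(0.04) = -0.52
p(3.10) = 49.70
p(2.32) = 21.67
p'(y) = 5.1*y^2 - 1.44*y + 2.12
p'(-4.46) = 109.99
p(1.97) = 13.78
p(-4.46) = -175.20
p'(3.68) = 65.89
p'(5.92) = 172.33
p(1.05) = 2.80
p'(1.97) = 19.08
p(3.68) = 82.17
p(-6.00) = -406.44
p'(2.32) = 26.23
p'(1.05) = 6.23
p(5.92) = 339.42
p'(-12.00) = 753.80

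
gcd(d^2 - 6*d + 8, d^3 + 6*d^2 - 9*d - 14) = d - 2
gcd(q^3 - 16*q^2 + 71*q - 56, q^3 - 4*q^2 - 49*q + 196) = q - 7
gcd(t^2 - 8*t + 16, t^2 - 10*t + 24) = t - 4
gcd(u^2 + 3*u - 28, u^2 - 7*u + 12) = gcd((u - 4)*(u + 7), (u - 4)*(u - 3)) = u - 4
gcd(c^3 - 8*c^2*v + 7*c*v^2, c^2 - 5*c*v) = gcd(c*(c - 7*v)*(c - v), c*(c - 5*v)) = c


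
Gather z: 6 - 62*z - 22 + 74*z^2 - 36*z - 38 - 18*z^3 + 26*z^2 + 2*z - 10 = -18*z^3 + 100*z^2 - 96*z - 64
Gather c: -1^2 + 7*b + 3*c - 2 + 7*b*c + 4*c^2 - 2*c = 7*b + 4*c^2 + c*(7*b + 1) - 3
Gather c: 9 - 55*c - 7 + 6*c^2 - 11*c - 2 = 6*c^2 - 66*c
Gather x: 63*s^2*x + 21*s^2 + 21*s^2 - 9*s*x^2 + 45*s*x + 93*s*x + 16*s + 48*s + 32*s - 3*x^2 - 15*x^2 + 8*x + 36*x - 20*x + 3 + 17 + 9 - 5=42*s^2 + 96*s + x^2*(-9*s - 18) + x*(63*s^2 + 138*s + 24) + 24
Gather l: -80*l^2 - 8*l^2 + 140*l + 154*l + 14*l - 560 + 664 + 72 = -88*l^2 + 308*l + 176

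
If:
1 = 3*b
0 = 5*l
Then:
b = 1/3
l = 0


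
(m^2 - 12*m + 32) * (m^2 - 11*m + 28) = m^4 - 23*m^3 + 192*m^2 - 688*m + 896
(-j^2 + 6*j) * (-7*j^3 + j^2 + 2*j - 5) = 7*j^5 - 43*j^4 + 4*j^3 + 17*j^2 - 30*j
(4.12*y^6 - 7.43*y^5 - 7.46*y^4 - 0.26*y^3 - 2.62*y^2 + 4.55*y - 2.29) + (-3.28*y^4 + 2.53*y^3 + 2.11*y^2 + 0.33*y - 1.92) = 4.12*y^6 - 7.43*y^5 - 10.74*y^4 + 2.27*y^3 - 0.51*y^2 + 4.88*y - 4.21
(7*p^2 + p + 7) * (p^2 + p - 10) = 7*p^4 + 8*p^3 - 62*p^2 - 3*p - 70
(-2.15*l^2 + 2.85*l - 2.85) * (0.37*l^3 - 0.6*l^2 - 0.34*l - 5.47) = -0.7955*l^5 + 2.3445*l^4 - 2.0335*l^3 + 12.5015*l^2 - 14.6205*l + 15.5895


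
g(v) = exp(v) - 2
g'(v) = exp(v)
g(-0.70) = -1.50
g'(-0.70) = 0.50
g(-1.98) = -1.86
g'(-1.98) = 0.14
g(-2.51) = -1.92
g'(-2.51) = 0.08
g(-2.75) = -1.94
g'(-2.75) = 0.06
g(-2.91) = -1.95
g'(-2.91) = 0.05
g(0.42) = -0.48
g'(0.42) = 1.52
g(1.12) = 1.06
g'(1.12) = 3.06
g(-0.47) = -1.37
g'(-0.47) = 0.63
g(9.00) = 8101.08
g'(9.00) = 8103.08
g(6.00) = 401.43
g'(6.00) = 403.43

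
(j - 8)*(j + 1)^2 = j^3 - 6*j^2 - 15*j - 8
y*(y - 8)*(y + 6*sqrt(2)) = y^3 - 8*y^2 + 6*sqrt(2)*y^2 - 48*sqrt(2)*y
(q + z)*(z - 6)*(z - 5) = q*z^2 - 11*q*z + 30*q + z^3 - 11*z^2 + 30*z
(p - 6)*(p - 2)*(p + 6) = p^3 - 2*p^2 - 36*p + 72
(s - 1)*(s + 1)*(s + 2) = s^3 + 2*s^2 - s - 2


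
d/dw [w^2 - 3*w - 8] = 2*w - 3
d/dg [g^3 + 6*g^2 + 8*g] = 3*g^2 + 12*g + 8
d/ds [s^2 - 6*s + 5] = 2*s - 6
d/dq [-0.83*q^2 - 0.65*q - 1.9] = -1.66*q - 0.65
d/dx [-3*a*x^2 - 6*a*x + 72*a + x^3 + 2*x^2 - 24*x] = -6*a*x - 6*a + 3*x^2 + 4*x - 24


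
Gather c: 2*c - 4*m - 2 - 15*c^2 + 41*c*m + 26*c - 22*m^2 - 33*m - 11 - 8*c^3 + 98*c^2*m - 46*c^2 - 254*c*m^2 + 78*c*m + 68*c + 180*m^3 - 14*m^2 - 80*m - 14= -8*c^3 + c^2*(98*m - 61) + c*(-254*m^2 + 119*m + 96) + 180*m^3 - 36*m^2 - 117*m - 27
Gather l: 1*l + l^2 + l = l^2 + 2*l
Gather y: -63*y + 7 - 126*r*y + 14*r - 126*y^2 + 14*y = 14*r - 126*y^2 + y*(-126*r - 49) + 7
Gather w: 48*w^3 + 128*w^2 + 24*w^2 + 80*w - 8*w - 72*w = 48*w^3 + 152*w^2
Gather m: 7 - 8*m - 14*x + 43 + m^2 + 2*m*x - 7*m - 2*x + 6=m^2 + m*(2*x - 15) - 16*x + 56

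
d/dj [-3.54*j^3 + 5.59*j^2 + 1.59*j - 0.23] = -10.62*j^2 + 11.18*j + 1.59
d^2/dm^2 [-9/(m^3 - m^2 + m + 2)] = 18*((3*m - 1)*(m^3 - m^2 + m + 2) - (3*m^2 - 2*m + 1)^2)/(m^3 - m^2 + m + 2)^3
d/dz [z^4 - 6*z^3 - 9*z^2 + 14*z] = 4*z^3 - 18*z^2 - 18*z + 14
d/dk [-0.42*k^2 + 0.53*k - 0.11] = 0.53 - 0.84*k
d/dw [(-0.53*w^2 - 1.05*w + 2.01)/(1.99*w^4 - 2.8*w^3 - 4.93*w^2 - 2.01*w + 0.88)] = (2.1094*w^5 + 4.7845*w^4 - 21.8796*w^3 + 12.7728*w^2 + 18.8858*w + 3.1161)/(3.9601*w^8 - 11.144*w^7 - 11.7814*w^6 + 19.6082*w^5 + 39.0633*w^4 + 14.8906*w^3 - 4.6367*w^2 - 3.5376*w + 0.7744)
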